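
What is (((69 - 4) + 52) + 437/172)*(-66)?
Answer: -678513/86 ≈ -7889.7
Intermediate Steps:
(((69 - 4) + 52) + 437/172)*(-66) = ((65 + 52) + 437*(1/172))*(-66) = (117 + 437/172)*(-66) = (20561/172)*(-66) = -678513/86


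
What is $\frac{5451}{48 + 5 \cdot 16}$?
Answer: $\frac{5451}{128} \approx 42.586$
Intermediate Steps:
$\frac{5451}{48 + 5 \cdot 16} = \frac{5451}{48 + 80} = \frac{5451}{128}$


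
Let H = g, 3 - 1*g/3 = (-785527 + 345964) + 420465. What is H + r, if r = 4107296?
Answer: 4164599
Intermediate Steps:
g = 57303 (g = 9 - 3*((-785527 + 345964) + 420465) = 9 - 3*(-439563 + 420465) = 9 - 3*(-19098) = 9 + 57294 = 57303)
H = 57303
H + r = 57303 + 4107296 = 4164599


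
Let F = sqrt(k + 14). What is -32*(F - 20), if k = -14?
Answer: 640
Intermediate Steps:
F = 0 (F = sqrt(-14 + 14) = sqrt(0) = 0)
-32*(F - 20) = -32*(0 - 20) = -32*(-20) = 640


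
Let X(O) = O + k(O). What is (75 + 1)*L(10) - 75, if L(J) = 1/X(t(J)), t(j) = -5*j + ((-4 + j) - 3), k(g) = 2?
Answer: -3451/45 ≈ -76.689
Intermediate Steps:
t(j) = -7 - 4*j (t(j) = -5*j + (-7 + j) = -7 - 4*j)
X(O) = 2 + O (X(O) = O + 2 = 2 + O)
L(J) = 1/(-5 - 4*J) (L(J) = 1/(2 + (-7 - 4*J)) = 1/(-5 - 4*J))
(75 + 1)*L(10) - 75 = (75 + 1)*(-1/(5 + 4*10)) - 75 = 76*(-1/(5 + 40)) - 75 = 76*(-1/45) - 75 = -76/45 - 75 = -3451/45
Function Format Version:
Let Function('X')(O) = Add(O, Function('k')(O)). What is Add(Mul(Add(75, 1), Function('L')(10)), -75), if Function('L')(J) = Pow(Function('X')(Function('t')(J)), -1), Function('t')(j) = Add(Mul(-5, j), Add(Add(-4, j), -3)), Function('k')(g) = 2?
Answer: Rational(-3451, 45) ≈ -76.689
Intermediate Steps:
Function('t')(j) = Add(-7, Mul(-4, j)) (Function('t')(j) = Add(Mul(-5, j), Add(-7, j)) = Add(-7, Mul(-4, j)))
Function('X')(O) = Add(2, O) (Function('X')(O) = Add(O, 2) = Add(2, O))
Function('L')(J) = Pow(Add(-5, Mul(-4, J)), -1) (Function('L')(J) = Pow(Add(2, Add(-7, Mul(-4, J))), -1) = Pow(Add(-5, Mul(-4, J)), -1))
Add(Mul(Add(75, 1), Function('L')(10)), -75) = Add(Mul(Add(75, 1), Mul(-1, Pow(Add(5, Mul(4, 10)), -1))), -75) = Add(Mul(76, Mul(-1, Pow(Add(5, 40), -1))), -75) = Add(Mul(76, Mul(-1, Pow(45, -1))), -75) = Add(Mul(76, Mul(-1, Rational(1, 45))), -75) = Add(Mul(76, Rational(-1, 45)), -75) = Add(Rational(-76, 45), -75) = Rational(-3451, 45)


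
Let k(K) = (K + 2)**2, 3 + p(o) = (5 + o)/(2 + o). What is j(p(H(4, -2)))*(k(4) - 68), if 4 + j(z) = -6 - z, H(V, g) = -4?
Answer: 208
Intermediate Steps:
p(o) = -3 + (5 + o)/(2 + o)
k(K) = (2 + K)**2
j(z) = -10 - z (j(z) = -4 + (-6 - z) = -10 - z)
j(p(H(4, -2)))*(k(4) - 68) = (-10 - (-1 - 2*(-4))/(2 - 4))*((2 + 4)**2 - 68) = (-10 - (-1 + 8)/(-2))*(6**2 - 68) = (-10 - (-1)*7/2)*(36 - 68) = (-10 - 1*(-7/2))*(-32) = (-10 + 7/2)*(-32) = -13/2*(-32) = 208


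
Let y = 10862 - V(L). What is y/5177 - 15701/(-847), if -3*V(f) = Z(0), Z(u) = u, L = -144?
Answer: 12926313/626417 ≈ 20.635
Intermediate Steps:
V(f) = 0 (V(f) = -1/3*0 = 0)
y = 10862 (y = 10862 - 1*0 = 10862 + 0 = 10862)
y/5177 - 15701/(-847) = 10862/5177 - 15701/(-847) = 10862*(1/5177) - 15701*(-1/847) = 10862/5177 + 2243/121 = 12926313/626417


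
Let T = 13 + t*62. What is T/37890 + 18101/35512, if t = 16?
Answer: 1045705/1950072 ≈ 0.53624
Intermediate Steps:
T = 1005 (T = 13 + 16*62 = 13 + 992 = 1005)
T/37890 + 18101/35512 = 1005/37890 + 18101/35512 = 1005*(1/37890) + 18101*(1/35512) = 67/2526 + 787/1544 = 1045705/1950072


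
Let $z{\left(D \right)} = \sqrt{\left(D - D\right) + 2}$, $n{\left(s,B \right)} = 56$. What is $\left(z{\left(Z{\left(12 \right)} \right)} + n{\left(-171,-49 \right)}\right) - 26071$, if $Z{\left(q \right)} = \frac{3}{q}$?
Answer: $-26015 + \sqrt{2} \approx -26014.0$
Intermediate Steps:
$z{\left(D \right)} = \sqrt{2}$ ($z{\left(D \right)} = \sqrt{0 + 2} = \sqrt{2}$)
$\left(z{\left(Z{\left(12 \right)} \right)} + n{\left(-171,-49 \right)}\right) - 26071 = \left(\sqrt{2} + 56\right) - 26071 = \left(56 + \sqrt{2}\right) - 26071 = -26015 + \sqrt{2}$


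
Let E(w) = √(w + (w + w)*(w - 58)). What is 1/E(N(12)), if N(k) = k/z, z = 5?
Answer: -5*I*√1653/3306 ≈ -0.06149*I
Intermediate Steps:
N(k) = k/5
E(w) = √(w + 2*w*(-58 + w)) (E(w) = √(w + (2*w)*(-58 + w)) = √(w + 2*w*(-58 + w)))
1/E(N(12)) = 1/(√(((⅕)*12)*(-115 + 2*((⅕)*12)))) = 1/(√(12*(-115 + 2*(12/5))/5)) = 1/(√(12*(-115 + 24/5)/5)) = 1/(√((12/5)*(-551/5))) = 1/(√(-6612/25)) = 1/(2*I*√1653/5) = -5*I*√1653/3306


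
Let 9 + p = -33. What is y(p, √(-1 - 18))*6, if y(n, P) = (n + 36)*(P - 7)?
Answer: 252 - 36*I*√19 ≈ 252.0 - 156.92*I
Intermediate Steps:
p = -42 (p = -9 - 33 = -42)
y(n, P) = (-7 + P)*(36 + n) (y(n, P) = (36 + n)*(-7 + P) = (-7 + P)*(36 + n))
y(p, √(-1 - 18))*6 = (-252 - 7*(-42) + 36*√(-1 - 18) + √(-1 - 18)*(-42))*6 = (-252 + 294 + 36*√(-19) + √(-19)*(-42))*6 = (-252 + 294 + 36*(I*√19) + (I*√19)*(-42))*6 = (-252 + 294 + 36*I*√19 - 42*I*√19)*6 = (42 - 6*I*√19)*6 = 252 - 36*I*√19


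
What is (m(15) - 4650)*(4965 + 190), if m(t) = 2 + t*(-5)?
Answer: -24347065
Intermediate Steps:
m(t) = 2 - 5*t
(m(15) - 4650)*(4965 + 190) = ((2 - 5*15) - 4650)*(4965 + 190) = ((2 - 75) - 4650)*5155 = (-73 - 4650)*5155 = -4723*5155 = -24347065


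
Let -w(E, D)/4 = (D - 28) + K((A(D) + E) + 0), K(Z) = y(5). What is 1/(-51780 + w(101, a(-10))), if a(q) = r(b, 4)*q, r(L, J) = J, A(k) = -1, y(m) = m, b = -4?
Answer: -1/51528 ≈ -1.9407e-5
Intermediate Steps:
K(Z) = 5
a(q) = 4*q
w(E, D) = 92 - 4*D (w(E, D) = -4*((D - 28) + 5) = -4*((-28 + D) + 5) = -4*(-23 + D) = 92 - 4*D)
1/(-51780 + w(101, a(-10))) = 1/(-51780 + (92 - 16*(-10))) = 1/(-51780 + (92 - 4*(-40))) = 1/(-51780 + (92 + 160)) = 1/(-51780 + 252) = 1/(-51528) = -1/51528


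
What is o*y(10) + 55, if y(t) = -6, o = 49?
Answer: -239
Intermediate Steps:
o*y(10) + 55 = 49*(-6) + 55 = -294 + 55 = -239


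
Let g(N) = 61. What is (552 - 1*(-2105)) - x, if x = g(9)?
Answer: 2596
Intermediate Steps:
x = 61
(552 - 1*(-2105)) - x = (552 - 1*(-2105)) - 1*61 = (552 + 2105) - 61 = 2657 - 61 = 2596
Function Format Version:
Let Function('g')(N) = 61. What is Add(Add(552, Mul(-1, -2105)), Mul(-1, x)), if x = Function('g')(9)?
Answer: 2596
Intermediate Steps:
x = 61
Add(Add(552, Mul(-1, -2105)), Mul(-1, x)) = Add(Add(552, Mul(-1, -2105)), Mul(-1, 61)) = Add(Add(552, 2105), -61) = Add(2657, -61) = 2596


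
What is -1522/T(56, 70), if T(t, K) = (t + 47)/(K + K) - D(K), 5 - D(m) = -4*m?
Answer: 213080/39797 ≈ 5.3542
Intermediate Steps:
D(m) = 5 + 4*m (D(m) = 5 - (-4)*m = 5 + 4*m)
T(t, K) = -5 - 4*K + (47 + t)/(2*K) (T(t, K) = (t + 47)/(K + K) - (5 + 4*K) = (47 + t)/((2*K)) + (-5 - 4*K) = (47 + t)*(1/(2*K)) + (-5 - 4*K) = (47 + t)/(2*K) + (-5 - 4*K) = -5 - 4*K + (47 + t)/(2*K))
-1522/T(56, 70) = -1522*140/(47 + 56 - 2*70*(5 + 4*70)) = -1522*140/(47 + 56 - 2*70*(5 + 280)) = -1522*140/(47 + 56 - 2*70*285) = -1522*140/(47 + 56 - 39900) = -1522/((1/2)*(1/70)*(-39797)) = -1522/(-39797/140) = -1522*(-140/39797) = 213080/39797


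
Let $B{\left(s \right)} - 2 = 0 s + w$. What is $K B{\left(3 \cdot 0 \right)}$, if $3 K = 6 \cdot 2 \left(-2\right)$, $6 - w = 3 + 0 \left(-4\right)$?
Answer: $-40$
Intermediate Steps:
$w = 3$ ($w = 6 - \left(3 + 0 \left(-4\right)\right) = 6 - \left(3 + 0\right) = 6 - 3 = 3$)
$K = -8$ ($K = \frac{6 \cdot 2 \left(-2\right)}{3} = \frac{12 \left(-2\right)}{3} = \frac{1}{3} \left(-24\right) = -8$)
$B{\left(s \right)} = 5$ ($B{\left(s \right)} = 2 + \left(0 s + 3\right) = 2 + \left(0 + 3\right) = 2 + 3 = 5$)
$K B{\left(3 \cdot 0 \right)} = \left(-8\right) 5 = -40$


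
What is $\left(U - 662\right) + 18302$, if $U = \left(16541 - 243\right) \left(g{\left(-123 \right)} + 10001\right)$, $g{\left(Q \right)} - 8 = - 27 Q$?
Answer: $217269980$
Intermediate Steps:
$g{\left(Q \right)} = 8 - 27 Q$
$U = 217252340$ ($U = \left(16541 - 243\right) \left(\left(8 - -3321\right) + 10001\right) = 16298 \left(\left(8 + 3321\right) + 10001\right) = 16298 \left(3329 + 10001\right) = 16298 \cdot 13330 = 217252340$)
$\left(U - 662\right) + 18302 = \left(217252340 - 662\right) + 18302 = 217251678 + 18302 = 217269980$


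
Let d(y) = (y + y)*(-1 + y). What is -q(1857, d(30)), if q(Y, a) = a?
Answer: -1740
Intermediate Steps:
d(y) = 2*y*(-1 + y) (d(y) = (2*y)*(-1 + y) = 2*y*(-1 + y))
-q(1857, d(30)) = -2*30*(-1 + 30) = -2*30*29 = -1*1740 = -1740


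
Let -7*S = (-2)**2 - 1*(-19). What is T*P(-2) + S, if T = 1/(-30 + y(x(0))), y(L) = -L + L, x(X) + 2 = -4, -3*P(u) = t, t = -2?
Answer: -1042/315 ≈ -3.3079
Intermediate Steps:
P(u) = 2/3 (P(u) = -1/3*(-2) = 2/3)
S = -23/7 (S = -((-2)**2 - 1*(-19))/7 = -(4 + 19)/7 = -1/7*23 = -23/7 ≈ -3.2857)
x(X) = -6 (x(X) = -2 - 4 = -6)
y(L) = 0
T = -1/30 (T = 1/(-30 + 0) = 1/(-30) = -1/30 ≈ -0.033333)
T*P(-2) + S = -1/30*2/3 - 23/7 = -1/45 - 23/7 = -1042/315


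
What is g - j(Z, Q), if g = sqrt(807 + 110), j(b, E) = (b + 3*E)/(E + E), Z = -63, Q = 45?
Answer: -4/5 + sqrt(917) ≈ 29.482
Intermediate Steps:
j(b, E) = (b + 3*E)/(2*E) (j(b, E) = (b + 3*E)/((2*E)) = (b + 3*E)*(1/(2*E)) = (b + 3*E)/(2*E))
g = sqrt(917) ≈ 30.282
g - j(Z, Q) = sqrt(917) - (-63 + 3*45)/(2*45) = sqrt(917) - (-63 + 135)/(2*45) = sqrt(917) - 72/(2*45) = sqrt(917) - 1*4/5 = sqrt(917) - 4/5 = -4/5 + sqrt(917)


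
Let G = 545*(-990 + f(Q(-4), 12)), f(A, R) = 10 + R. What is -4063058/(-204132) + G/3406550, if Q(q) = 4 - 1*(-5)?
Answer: 686665917599/34769293230 ≈ 19.749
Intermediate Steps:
Q(q) = 9 (Q(q) = 4 + 5 = 9)
G = -527560 (G = 545*(-990 + (10 + 12)) = 545*(-990 + 22) = 545*(-968) = -527560)
-4063058/(-204132) + G/3406550 = -4063058/(-204132) - 527560/3406550 = -4063058*(-1/204132) - 527560*1/3406550 = 2031529/102066 - 52756/340655 = 686665917599/34769293230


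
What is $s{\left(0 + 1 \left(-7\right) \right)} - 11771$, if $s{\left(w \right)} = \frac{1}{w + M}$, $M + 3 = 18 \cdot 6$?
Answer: $- \frac{1153557}{98} \approx -11771.0$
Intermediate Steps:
$M = 105$ ($M = -3 + 18 \cdot 6 = -3 + 108 = 105$)
$s{\left(w \right)} = \frac{1}{105 + w}$ ($s{\left(w \right)} = \frac{1}{w + 105} = \frac{1}{105 + w}$)
$s{\left(0 + 1 \left(-7\right) \right)} - 11771 = \frac{1}{105 + \left(0 + 1 \left(-7\right)\right)} - 11771 = \frac{1}{105 + \left(0 - 7\right)} - 11771 = \frac{1}{105 - 7} - 11771 = \frac{1}{98} - 11771 = - \frac{1153557}{98}$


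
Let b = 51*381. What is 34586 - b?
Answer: 15155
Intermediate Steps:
b = 19431
34586 - b = 34586 - 1*19431 = 34586 - 19431 = 15155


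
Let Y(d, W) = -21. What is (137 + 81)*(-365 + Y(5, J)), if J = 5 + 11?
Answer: -84148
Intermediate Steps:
J = 16
(137 + 81)*(-365 + Y(5, J)) = (137 + 81)*(-365 - 21) = 218*(-386) = -84148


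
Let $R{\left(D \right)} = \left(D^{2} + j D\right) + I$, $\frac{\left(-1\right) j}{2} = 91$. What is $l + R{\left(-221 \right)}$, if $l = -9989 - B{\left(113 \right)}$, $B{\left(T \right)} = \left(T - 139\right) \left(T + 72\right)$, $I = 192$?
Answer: $84076$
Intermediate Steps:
$B{\left(T \right)} = \left(-139 + T\right) \left(72 + T\right)$
$j = -182$ ($j = \left(-2\right) 91 = -182$)
$R{\left(D \right)} = 192 + D^{2} - 182 D$ ($R{\left(D \right)} = \left(D^{2} - 182 D\right) + 192 = 192 + D^{2} - 182 D$)
$l = -5179$ ($l = -9989 - \left(-10008 + 113^{2} - 7571\right) = -9989 - \left(-10008 + 12769 - 7571\right) = -9989 - -4810 = -9989 + 4810 = -5179$)
$l + R{\left(-221 \right)} = -5179 + \left(192 + \left(-221\right)^{2} - -40222\right) = -5179 + \left(192 + 48841 + 40222\right) = -5179 + 89255 = 84076$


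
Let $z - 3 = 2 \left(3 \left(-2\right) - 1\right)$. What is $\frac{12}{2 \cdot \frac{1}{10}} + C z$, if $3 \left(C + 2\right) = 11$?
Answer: $\frac{125}{3} \approx 41.667$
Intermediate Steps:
$C = \frac{5}{3}$ ($C = -2 + \frac{1}{3} \cdot 11 = -2 + \frac{11}{3} = \frac{5}{3} \approx 1.6667$)
$z = -11$ ($z = 3 + 2 \left(3 \left(-2\right) - 1\right) = 3 + 2 \left(-6 - 1\right) = 3 + 2 \left(-7\right) = 3 - 14 = -11$)
$\frac{12}{2 \cdot \frac{1}{10}} + C z = \frac{12}{2 \cdot \frac{1}{10}} + \frac{5}{3} \left(-11\right) = \frac{12}{2 \cdot \frac{1}{10}} - \frac{55}{3} = 12 \frac{1}{\frac{1}{5}} - \frac{55}{3} = 12 \cdot 5 - \frac{55}{3} = 60 - \frac{55}{3} = \frac{125}{3}$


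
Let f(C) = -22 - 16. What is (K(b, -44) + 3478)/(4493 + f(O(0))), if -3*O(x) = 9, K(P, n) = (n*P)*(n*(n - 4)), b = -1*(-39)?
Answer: -3620714/4455 ≈ -812.73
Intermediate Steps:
b = 39
K(P, n) = P*n²*(-4 + n) (K(P, n) = (P*n)*(n*(-4 + n)) = P*n²*(-4 + n))
O(x) = -3 (O(x) = -⅓*9 = -3)
f(C) = -38
(K(b, -44) + 3478)/(4493 + f(O(0))) = (39*(-44)²*(-4 - 44) + 3478)/(4493 - 38) = (39*1936*(-48) + 3478)/4455 = (-3624192 + 3478)*(1/4455) = -3620714*1/4455 = -3620714/4455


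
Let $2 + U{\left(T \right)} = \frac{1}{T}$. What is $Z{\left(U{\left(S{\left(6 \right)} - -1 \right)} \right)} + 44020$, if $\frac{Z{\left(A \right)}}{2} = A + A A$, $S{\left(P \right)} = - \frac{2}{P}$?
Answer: $\frac{88039}{2} \approx 44020.0$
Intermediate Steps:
$U{\left(T \right)} = -2 + \frac{1}{T}$
$Z{\left(A \right)} = 2 A + 2 A^{2}$ ($Z{\left(A \right)} = 2 \left(A + A A\right) = 2 \left(A + A^{2}\right) = 2 A + 2 A^{2}$)
$Z{\left(U{\left(S{\left(6 \right)} - -1 \right)} \right)} + 44020 = 2 \left(-2 + \frac{1}{- \frac{2}{6} - -1}\right) \left(1 - \left(2 - \frac{1}{- \frac{2}{6} - -1}\right)\right) + 44020 = 2 \left(-2 + \frac{1}{\left(-2\right) \frac{1}{6} + 1}\right) \left(1 - \left(2 - \frac{1}{\left(-2\right) \frac{1}{6} + 1}\right)\right) + 44020 = 2 \left(-2 + \frac{1}{- \frac{1}{3} + 1}\right) \left(1 - \left(2 - \frac{1}{- \frac{1}{3} + 1}\right)\right) + 44020 = 2 \left(-2 + \frac{1}{\frac{2}{3}}\right) \left(1 - \left(2 - \frac{1}{\frac{2}{3}}\right)\right) + 44020 = 2 \left(-2 + \frac{3}{2}\right) \left(1 + \left(-2 + \frac{3}{2}\right)\right) + 44020 = 2 \left(- \frac{1}{2}\right) \left(1 - \frac{1}{2}\right) + 44020 = 2 \left(- \frac{1}{2}\right) \frac{1}{2} + 44020 = - \frac{1}{2} + 44020 = \frac{88039}{2}$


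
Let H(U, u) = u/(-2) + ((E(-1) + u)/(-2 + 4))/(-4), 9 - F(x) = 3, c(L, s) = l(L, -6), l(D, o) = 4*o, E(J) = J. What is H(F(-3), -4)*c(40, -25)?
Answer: -63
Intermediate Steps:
c(L, s) = -24 (c(L, s) = 4*(-6) = -24)
F(x) = 6 (F(x) = 9 - 1*3 = 9 - 3 = 6)
H(U, u) = ⅛ - 5*u/8 (H(U, u) = u/(-2) + ((-1 + u)/(-2 + 4))/(-4) = u*(-½) + ((-1 + u)/2)*(-¼) = -u/2 + ((-1 + u)*(½))*(-¼) = -u/2 + (-½ + u/2)*(-¼) = -u/2 + (⅛ - u/8) = ⅛ - 5*u/8)
H(F(-3), -4)*c(40, -25) = (⅛ - 5/8*(-4))*(-24) = (⅛ + 5/2)*(-24) = (21/8)*(-24) = -63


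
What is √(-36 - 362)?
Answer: I*√398 ≈ 19.95*I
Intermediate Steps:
√(-36 - 362) = √(-398) = I*√398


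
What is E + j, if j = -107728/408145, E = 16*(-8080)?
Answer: -52765093328/408145 ≈ -1.2928e+5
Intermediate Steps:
E = -129280
j = -107728/408145 (j = -107728*1/408145 = -107728/408145 ≈ -0.26395)
E + j = -129280 - 107728/408145 = -52765093328/408145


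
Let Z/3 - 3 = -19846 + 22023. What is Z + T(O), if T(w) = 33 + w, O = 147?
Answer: 6720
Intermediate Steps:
Z = 6540 (Z = 9 + 3*(-19846 + 22023) = 9 + 3*2177 = 9 + 6531 = 6540)
Z + T(O) = 6540 + (33 + 147) = 6540 + 180 = 6720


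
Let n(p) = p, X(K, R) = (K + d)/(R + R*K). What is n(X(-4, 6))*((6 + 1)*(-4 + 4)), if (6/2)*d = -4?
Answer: 0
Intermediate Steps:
d = -4/3 (d = (⅓)*(-4) = -4/3 ≈ -1.3333)
X(K, R) = (-4/3 + K)/(R + K*R) (X(K, R) = (K - 4/3)/(R + R*K) = (-4/3 + K)/(R + K*R))
n(X(-4, 6))*((6 + 1)*(-4 + 4)) = ((-4/3 - 4)/(6*(1 - 4)))*((6 + 1)*(-4 + 4)) = ((⅙)*(-16/3)/(-3))*(7*0) = ((⅙)*(-⅓)*(-16/3))*0 = (8/27)*0 = 0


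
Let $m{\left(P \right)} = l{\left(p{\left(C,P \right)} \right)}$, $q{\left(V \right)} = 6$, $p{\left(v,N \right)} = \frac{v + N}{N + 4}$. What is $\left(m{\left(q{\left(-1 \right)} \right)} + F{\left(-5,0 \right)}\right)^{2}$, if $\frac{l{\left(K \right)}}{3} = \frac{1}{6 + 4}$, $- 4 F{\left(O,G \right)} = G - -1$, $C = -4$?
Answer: $\frac{1}{400} \approx 0.0025$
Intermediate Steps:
$F{\left(O,G \right)} = - \frac{1}{4} - \frac{G}{4}$ ($F{\left(O,G \right)} = - \frac{G - -1}{4} = - \frac{G + 1}{4} = - \frac{1 + G}{4} = - \frac{1}{4} - \frac{G}{4}$)
$p{\left(v,N \right)} = \frac{N + v}{4 + N}$
$l{\left(K \right)} = \frac{3}{10}$ ($l{\left(K \right)} = \frac{3}{6 + 4} = \frac{3}{10}$)
$m{\left(P \right)} = \frac{3}{10}$
$\left(m{\left(q{\left(-1 \right)} \right)} + F{\left(-5,0 \right)}\right)^{2} = \left(\frac{3}{10} - \frac{1}{4}\right)^{2} = \left(\frac{1}{20}\right)^{2} = \frac{1}{400}$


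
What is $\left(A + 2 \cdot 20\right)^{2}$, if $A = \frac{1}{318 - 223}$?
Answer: $\frac{14447601}{9025} \approx 1600.8$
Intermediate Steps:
$A = \frac{1}{95} \approx 0.010526$
$\left(A + 2 \cdot 20\right)^{2} = \left(\frac{1}{95} + 2 \cdot 20\right)^{2} = \left(\frac{1}{95} + 40\right)^{2} = \left(\frac{3801}{95}\right)^{2} = \frac{14447601}{9025}$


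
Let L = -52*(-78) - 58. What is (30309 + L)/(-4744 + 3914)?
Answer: -34307/830 ≈ -41.334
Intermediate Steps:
L = 3998 (L = 4056 - 58 = 3998)
(30309 + L)/(-4744 + 3914) = (30309 + 3998)/(-4744 + 3914) = 34307/(-830) = 34307*(-1/830) = -34307/830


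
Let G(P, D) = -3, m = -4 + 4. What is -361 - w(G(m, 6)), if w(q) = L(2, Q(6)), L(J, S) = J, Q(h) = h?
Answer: -363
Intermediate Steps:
m = 0
w(q) = 2
-361 - w(G(m, 6)) = -361 - 1*2 = -361 - 2 = -363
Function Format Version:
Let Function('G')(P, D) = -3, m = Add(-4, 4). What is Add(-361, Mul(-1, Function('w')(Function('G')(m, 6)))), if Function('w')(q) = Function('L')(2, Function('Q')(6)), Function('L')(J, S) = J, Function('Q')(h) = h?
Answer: -363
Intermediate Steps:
m = 0
Function('w')(q) = 2
Add(-361, Mul(-1, Function('w')(Function('G')(m, 6)))) = Add(-361, Mul(-1, 2)) = Add(-361, -2) = -363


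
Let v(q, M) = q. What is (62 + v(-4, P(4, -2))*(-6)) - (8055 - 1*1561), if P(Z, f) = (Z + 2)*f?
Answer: -6408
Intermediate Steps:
P(Z, f) = f*(2 + Z) (P(Z, f) = (2 + Z)*f = f*(2 + Z))
(62 + v(-4, P(4, -2))*(-6)) - (8055 - 1*1561) = (62 - 4*(-6)) - (8055 - 1*1561) = (62 + 24) - (8055 - 1561) = 86 - 1*6494 = 86 - 6494 = -6408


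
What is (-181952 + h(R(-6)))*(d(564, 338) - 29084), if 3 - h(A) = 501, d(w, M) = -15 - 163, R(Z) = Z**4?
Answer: 5338851900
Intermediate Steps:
d(w, M) = -178
h(A) = -498 (h(A) = 3 - 1*501 = 3 - 501 = -498)
(-181952 + h(R(-6)))*(d(564, 338) - 29084) = (-181952 - 498)*(-178 - 29084) = -182450*(-29262) = 5338851900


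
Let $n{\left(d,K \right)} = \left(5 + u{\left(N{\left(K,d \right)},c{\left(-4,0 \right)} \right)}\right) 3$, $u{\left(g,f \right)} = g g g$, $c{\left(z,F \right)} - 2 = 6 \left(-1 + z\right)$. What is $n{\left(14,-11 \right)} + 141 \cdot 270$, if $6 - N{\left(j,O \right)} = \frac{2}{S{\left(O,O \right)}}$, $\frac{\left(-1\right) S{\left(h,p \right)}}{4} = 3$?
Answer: $\frac{2792773}{72} \approx 38789.0$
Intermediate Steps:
$S{\left(h,p \right)} = -12$ ($S{\left(h,p \right)} = \left(-4\right) 3 = -12$)
$N{\left(j,O \right)} = \frac{37}{6}$ ($N{\left(j,O \right)} = 6 - \frac{2}{-12} = 6 - 2 \left(- \frac{1}{12}\right) = 6 - - \frac{1}{6} = 6 + \frac{1}{6} = \frac{37}{6}$)
$c{\left(z,F \right)} = -4 + 6 z$ ($c{\left(z,F \right)} = 2 + 6 \left(-1 + z\right) = 2 + \left(-6 + 6 z\right) = -4 + 6 z$)
$u{\left(g,f \right)} = g^{3}$ ($u{\left(g,f \right)} = g^{2} g = g^{3}$)
$n{\left(d,K \right)} = \frac{51733}{72}$ ($n{\left(d,K \right)} = \left(5 + \left(\frac{37}{6}\right)^{3}\right) 3 = \left(5 + \frac{50653}{216}\right) 3 = \frac{51733}{216} \cdot 3 = \frac{51733}{72}$)
$n{\left(14,-11 \right)} + 141 \cdot 270 = \frac{51733}{72} + 141 \cdot 270 = \frac{51733}{72} + 38070 = \frac{2792773}{72}$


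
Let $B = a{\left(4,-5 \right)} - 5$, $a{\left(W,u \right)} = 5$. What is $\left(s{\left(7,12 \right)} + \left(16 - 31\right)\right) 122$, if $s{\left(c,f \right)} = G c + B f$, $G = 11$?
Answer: $7564$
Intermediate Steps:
$B = 0$ ($B = 5 - 5 = 0$)
$s{\left(c,f \right)} = 11 c$ ($s{\left(c,f \right)} = 11 c + 0 f = 11 c + 0 = 11 c$)
$\left(s{\left(7,12 \right)} + \left(16 - 31\right)\right) 122 = \left(11 \cdot 7 + \left(16 - 31\right)\right) 122 = \left(77 + \left(16 - 31\right)\right) 122 = \left(77 - 15\right) 122 = 62 \cdot 122 = 7564$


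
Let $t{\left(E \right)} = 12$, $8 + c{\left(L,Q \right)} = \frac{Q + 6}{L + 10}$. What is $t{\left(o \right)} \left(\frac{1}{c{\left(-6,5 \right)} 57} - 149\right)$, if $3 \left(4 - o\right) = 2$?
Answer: $- \frac{713428}{399} \approx -1788.0$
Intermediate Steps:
$c{\left(L,Q \right)} = -8 + \frac{6 + Q}{10 + L}$ ($c{\left(L,Q \right)} = -8 + \frac{Q + 6}{L + 10} = -8 + \frac{6 + Q}{10 + L}$)
$o = \frac{10}{3}$ ($o = 4 - \frac{2}{3} = \frac{10}{3} \approx 3.3333$)
$t{\left(o \right)} \left(\frac{1}{c{\left(-6,5 \right)} 57} - 149\right) = 12 \left(\frac{1}{\frac{-74 + 5 - -48}{10 - 6} \cdot 57} - 149\right) = 12 \left(\frac{1}{\frac{1}{4} \left(-74 + 5 + 48\right)} \frac{1}{57} - 149\right) = 12 \left(\frac{1}{\frac{1}{4} \left(-21\right)} \frac{1}{57} - 149\right) = 12 \left(\frac{1}{- \frac{21}{4}} \cdot \frac{1}{57} - 149\right) = 12 \left(\left(- \frac{4}{21}\right) \frac{1}{57} - 149\right) = 12 \left(- \frac{4}{1197} - 149\right) = 12 \left(- \frac{178357}{1197}\right) = - \frac{713428}{399}$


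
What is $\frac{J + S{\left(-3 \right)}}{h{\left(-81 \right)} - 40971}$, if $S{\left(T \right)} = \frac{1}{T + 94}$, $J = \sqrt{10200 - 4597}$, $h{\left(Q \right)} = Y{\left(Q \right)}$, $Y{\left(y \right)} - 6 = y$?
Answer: $- \frac{1}{3735186} - \frac{\sqrt{5603}}{41046} \approx -0.0018239$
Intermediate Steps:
$Y{\left(y \right)} = 6 + y$
$h{\left(Q \right)} = 6 + Q$
$J = \sqrt{5603} \approx 74.853$
$S{\left(T \right)} = \frac{1}{94 + T}$
$\frac{J + S{\left(-3 \right)}}{h{\left(-81 \right)} - 40971} = \frac{\sqrt{5603} + \frac{1}{94 - 3}}{\left(6 - 81\right) - 40971} = \frac{\sqrt{5603} + \frac{1}{91}}{-75 - 40971} = \frac{\sqrt{5603} + \frac{1}{91}}{-41046} = \left(\frac{1}{91} + \sqrt{5603}\right) \left(- \frac{1}{41046}\right) = - \frac{1}{3735186} - \frac{\sqrt{5603}}{41046}$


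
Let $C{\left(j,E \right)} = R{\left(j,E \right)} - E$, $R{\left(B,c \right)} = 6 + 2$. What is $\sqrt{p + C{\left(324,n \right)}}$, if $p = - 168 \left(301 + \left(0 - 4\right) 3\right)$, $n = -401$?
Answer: $i \sqrt{48143} \approx 219.42 i$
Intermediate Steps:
$R{\left(B,c \right)} = 8$
$C{\left(j,E \right)} = 8 - E$
$p = -48552$ ($p = - 168 \left(301 - 12\right) = \left(-168\right) 289 = -48552$)
$\sqrt{p + C{\left(324,n \right)}} = \sqrt{-48552 + \left(8 - -401\right)} = \sqrt{-48552 + \left(8 + 401\right)} = \sqrt{-48552 + 409} = \sqrt{-48143} = i \sqrt{48143}$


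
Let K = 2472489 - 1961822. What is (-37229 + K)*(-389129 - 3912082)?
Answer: -2036356733418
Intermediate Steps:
K = 510667
(-37229 + K)*(-389129 - 3912082) = (-37229 + 510667)*(-389129 - 3912082) = 473438*(-4301211) = -2036356733418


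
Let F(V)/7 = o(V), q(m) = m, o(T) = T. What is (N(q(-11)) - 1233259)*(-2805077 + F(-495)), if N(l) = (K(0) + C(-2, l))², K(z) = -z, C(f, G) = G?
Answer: 3463319864796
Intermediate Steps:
F(V) = 7*V
N(l) = l² (N(l) = (-1*0 + l)² = (0 + l)² = l²)
(N(q(-11)) - 1233259)*(-2805077 + F(-495)) = ((-11)² - 1233259)*(-2805077 + 7*(-495)) = (121 - 1233259)*(-2805077 - 3465) = -1233138*(-2808542) = 3463319864796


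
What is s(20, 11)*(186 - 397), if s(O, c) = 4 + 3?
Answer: -1477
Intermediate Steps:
s(O, c) = 7
s(20, 11)*(186 - 397) = 7*(186 - 397) = 7*(-211) = -1477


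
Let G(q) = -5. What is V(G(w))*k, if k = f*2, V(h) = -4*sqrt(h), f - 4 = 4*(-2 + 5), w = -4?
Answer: -128*I*sqrt(5) ≈ -286.22*I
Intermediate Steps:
f = 16 (f = 4 + 4*(-2 + 5) = 4 + 4*3 = 4 + 12 = 16)
k = 32 (k = 16*2 = 32)
V(G(w))*k = -4*I*sqrt(5)*32 = -128*I*sqrt(5)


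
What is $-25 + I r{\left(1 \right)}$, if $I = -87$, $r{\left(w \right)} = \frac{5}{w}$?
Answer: $-460$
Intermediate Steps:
$-25 + I r{\left(1 \right)} = -25 - 87 \cdot \frac{5}{1} = -25 - 87 \cdot 5 \cdot 1 = -25 - 435 = -460$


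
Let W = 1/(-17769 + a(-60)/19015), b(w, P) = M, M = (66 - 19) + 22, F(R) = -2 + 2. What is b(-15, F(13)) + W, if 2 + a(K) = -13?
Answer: 4662706387/67575510 ≈ 69.000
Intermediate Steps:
a(K) = -15 (a(K) = -2 - 13 = -15)
F(R) = 0
M = 69 (M = 47 + 22 = 69)
b(w, P) = 69
W = -3803/67575510 (W = 1/(-17769 - 15/19015) = 1/(-17769 - 15*1/19015) = 1/(-17769 - 3/3803) = 1/(-67575510/3803) = -3803/67575510 ≈ -5.6278e-5)
b(-15, F(13)) + W = 69 - 3803/67575510 = 4662706387/67575510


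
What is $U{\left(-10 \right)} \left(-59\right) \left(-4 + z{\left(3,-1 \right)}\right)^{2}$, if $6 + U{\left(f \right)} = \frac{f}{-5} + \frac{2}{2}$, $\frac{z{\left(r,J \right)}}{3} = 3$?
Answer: $4425$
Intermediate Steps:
$z{\left(r,J \right)} = 9$ ($z{\left(r,J \right)} = 3 \cdot 3 = 9$)
$U{\left(f \right)} = -5 - \frac{f}{5}$ ($U{\left(f \right)} = -6 + \left(\frac{f}{-5} + \frac{2}{2}\right) = -6 + \left(f \left(- \frac{1}{5}\right) + 2 \cdot \frac{1}{2}\right) = -6 - \left(-1 + \frac{f}{5}\right) = -5 - \frac{f}{5}$)
$U{\left(-10 \right)} \left(-59\right) \left(-4 + z{\left(3,-1 \right)}\right)^{2} = \left(-5 - -2\right) \left(-59\right) \left(-4 + 9\right)^{2} = \left(-5 + 2\right) \left(-59\right) 5^{2} = \left(-3\right) \left(-59\right) 25 = 177 \cdot 25 = 4425$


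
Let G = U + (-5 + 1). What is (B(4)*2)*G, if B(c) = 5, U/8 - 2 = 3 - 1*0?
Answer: 360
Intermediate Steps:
U = 40 (U = 16 + 8*(3 - 1*0) = 16 + 8*(3 + 0) = 16 + 8*3 = 16 + 24 = 40)
G = 36 (G = 40 + (-5 + 1) = 40 - 4 = 36)
(B(4)*2)*G = (5*2)*36 = 10*36 = 360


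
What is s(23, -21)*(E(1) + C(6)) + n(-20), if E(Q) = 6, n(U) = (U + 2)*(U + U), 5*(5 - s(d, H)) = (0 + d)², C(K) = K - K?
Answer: 576/5 ≈ 115.20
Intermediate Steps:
C(K) = 0
s(d, H) = 5 - d²/5 (s(d, H) = 5 - (0 + d)²/5 = 5 - d²/5)
n(U) = 2*U*(2 + U) (n(U) = (2 + U)*(2*U) = 2*U*(2 + U))
s(23, -21)*(E(1) + C(6)) + n(-20) = (5 - ⅕*23²)*(6 + 0) + 2*(-20)*(2 - 20) = (5 - ⅕*529)*6 + 2*(-20)*(-18) = (5 - 529/5)*6 + 720 = -504/5*6 + 720 = -3024/5 + 720 = 576/5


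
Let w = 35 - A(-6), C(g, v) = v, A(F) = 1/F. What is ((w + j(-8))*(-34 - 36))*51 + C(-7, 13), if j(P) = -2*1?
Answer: -118392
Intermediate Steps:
j(P) = -2
w = 211/6 (w = 35 - 1/(-6) = 35 - 1*(-1/6) = 35 + 1/6 = 211/6 ≈ 35.167)
((w + j(-8))*(-34 - 36))*51 + C(-7, 13) = ((211/6 - 2)*(-34 - 36))*51 + 13 = ((199/6)*(-70))*51 + 13 = -6965/3*51 + 13 = -118405 + 13 = -118392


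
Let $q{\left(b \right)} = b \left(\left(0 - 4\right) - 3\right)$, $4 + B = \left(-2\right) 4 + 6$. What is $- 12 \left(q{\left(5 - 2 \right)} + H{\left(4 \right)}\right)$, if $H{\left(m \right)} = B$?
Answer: $324$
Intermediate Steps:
$B = -6$ ($B = -4 + \left(\left(-2\right) 4 + 6\right) = -4 + \left(-8 + 6\right) = -4 - 2 = -6$)
$H{\left(m \right)} = -6$
$q{\left(b \right)} = - 7 b$ ($q{\left(b \right)} = b \left(\left(0 - 4\right) - 3\right) = b \left(-4 - 3\right) = b \left(-7\right) = - 7 b$)
$- 12 \left(q{\left(5 - 2 \right)} + H{\left(4 \right)}\right) = - 12 \left(- 7 \left(5 - 2\right) - 6\right) = - 12 \left(\left(-7\right) 3 - 6\right) = - 12 \left(-21 - 6\right) = \left(-12\right) \left(-27\right) = 324$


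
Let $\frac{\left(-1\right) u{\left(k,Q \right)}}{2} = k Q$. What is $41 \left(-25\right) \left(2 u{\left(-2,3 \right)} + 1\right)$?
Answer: $-25625$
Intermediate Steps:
$u{\left(k,Q \right)} = - 2 Q k$ ($u{\left(k,Q \right)} = - 2 k Q = - 2 Q k$)
$41 \left(-25\right) \left(2 u{\left(-2,3 \right)} + 1\right) = 41 \left(-25\right) \left(2 \left(\left(-2\right) 3 \left(-2\right)\right) + 1\right) = - 1025 \left(2 \cdot 12 + 1\right) = - 1025 \left(24 + 1\right) = \left(-1025\right) 25 = -25625$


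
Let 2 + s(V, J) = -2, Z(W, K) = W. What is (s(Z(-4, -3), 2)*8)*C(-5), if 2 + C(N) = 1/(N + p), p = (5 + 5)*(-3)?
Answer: 2272/35 ≈ 64.914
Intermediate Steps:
p = -30 (p = 10*(-3) = -30)
s(V, J) = -4 (s(V, J) = -2 - 2 = -4)
C(N) = -2 + 1/(-30 + N) (C(N) = -2 + 1/(N - 30) = -2 + 1/(-30 + N))
(s(Z(-4, -3), 2)*8)*C(-5) = (-4*8)*((61 - 2*(-5))/(-30 - 5)) = -32*(61 + 10)/(-35) = -(-32)*71/35 = -32*(-71/35) = 2272/35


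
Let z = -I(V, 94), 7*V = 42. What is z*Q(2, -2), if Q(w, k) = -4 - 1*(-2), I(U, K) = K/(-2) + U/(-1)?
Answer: -106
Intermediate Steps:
V = 6 (V = (⅐)*42 = 6)
I(U, K) = -U - K/2 (I(U, K) = K*(-½) + U*(-1) = -K/2 - U = -U - K/2)
Q(w, k) = -2 (Q(w, k) = -4 + 2 = -2)
z = 53 (z = -(-1*6 - ½*94) = -(-6 - 47) = -1*(-53) = 53)
z*Q(2, -2) = 53*(-2) = -106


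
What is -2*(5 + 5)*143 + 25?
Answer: -2835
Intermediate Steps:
-2*(5 + 5)*143 + 25 = -2*10*143 + 25 = -20*143 + 25 = -2860 + 25 = -2835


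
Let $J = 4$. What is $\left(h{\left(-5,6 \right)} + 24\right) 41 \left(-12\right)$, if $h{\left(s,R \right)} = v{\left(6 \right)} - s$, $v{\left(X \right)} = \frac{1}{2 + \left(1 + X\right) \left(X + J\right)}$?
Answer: $- \frac{85649}{6} \approx -14275.0$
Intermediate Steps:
$v{\left(X \right)} = \frac{1}{2 + \left(1 + X\right) \left(4 + X\right)}$ ($v{\left(X \right)} = \frac{1}{2 + \left(1 + X\right) \left(X + 4\right)} = \frac{1}{2 + \left(1 + X\right) \left(4 + X\right)}$)
$h{\left(s,R \right)} = \frac{1}{72} - s$ ($h{\left(s,R \right)} = \frac{1}{6 + 6^{2} + 5 \cdot 6} - s = \frac{1}{6 + 36 + 30} - s = \frac{1}{72} - s$)
$\left(h{\left(-5,6 \right)} + 24\right) 41 \left(-12\right) = \left(\left(\frac{1}{72} - -5\right) + 24\right) 41 \left(-12\right) = \left(\left(\frac{1}{72} + 5\right) + 24\right) 41 \left(-12\right) = \left(\frac{361}{72} + 24\right) 41 \left(-12\right) = \frac{2089}{72} \cdot 41 \left(-12\right) = \frac{85649}{72} \left(-12\right) = - \frac{85649}{6}$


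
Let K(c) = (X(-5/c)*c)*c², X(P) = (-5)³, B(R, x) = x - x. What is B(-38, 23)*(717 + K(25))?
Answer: 0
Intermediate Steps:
B(R, x) = 0
X(P) = -125
K(c) = -125*c³ (K(c) = (-125*c)*c² = -125*c³)
B(-38, 23)*(717 + K(25)) = 0*(717 - 125*25³) = 0*(717 - 125*15625) = 0*(717 - 1953125) = 0*(-1952408) = 0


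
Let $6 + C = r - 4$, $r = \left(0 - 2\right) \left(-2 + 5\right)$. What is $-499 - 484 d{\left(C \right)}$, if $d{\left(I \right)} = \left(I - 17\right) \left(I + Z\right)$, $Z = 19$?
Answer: $47417$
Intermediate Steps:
$r = -6$ ($r = \left(-2\right) 3 = -6$)
$C = -16$ ($C = -6 - 10 = -16$)
$d{\left(I \right)} = \left(-17 + I\right) \left(19 + I\right)$ ($d{\left(I \right)} = \left(I - 17\right) \left(I + 19\right) = \left(-17 + I\right) \left(19 + I\right)$)
$-499 - 484 d{\left(C \right)} = -499 - 484 \left(-323 + \left(-16\right)^{2} + 2 \left(-16\right)\right) = -499 - 484 \left(-323 + 256 - 32\right) = -499 - -47916 = -499 + 47916 = 47417$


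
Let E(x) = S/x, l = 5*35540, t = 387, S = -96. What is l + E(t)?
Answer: 22923268/129 ≈ 1.7770e+5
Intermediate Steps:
l = 177700
E(x) = -96/x
l + E(t) = 177700 - 96/387 = 177700 - 96*1/387 = 177700 - 32/129 = 22923268/129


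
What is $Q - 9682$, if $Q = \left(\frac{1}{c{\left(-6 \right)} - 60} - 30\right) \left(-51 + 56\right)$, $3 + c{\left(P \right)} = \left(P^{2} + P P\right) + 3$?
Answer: $- \frac{117979}{12} \approx -9831.6$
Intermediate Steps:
$c{\left(P \right)} = 2 P^{2}$ ($c{\left(P \right)} = -3 + \left(\left(P^{2} + P P\right) + 3\right) = -3 + \left(\left(P^{2} + P^{2}\right) + 3\right) = -3 + \left(2 P^{2} + 3\right) = -3 + \left(3 + 2 P^{2}\right) = 2 P^{2}$)
$Q = - \frac{1795}{12}$ ($Q = \left(\frac{1}{2 \left(-6\right)^{2} - 60} - 30\right) \left(-51 + 56\right) = \left(\frac{1}{2 \cdot 36 - 60} - 30\right) 5 = \left(\frac{1}{72 - 60} - 30\right) 5 = \left(\frac{1}{12} - 30\right) 5 = \left(- \frac{359}{12}\right) 5 = - \frac{1795}{12} \approx -149.58$)
$Q - 9682 = - \frac{1795}{12} - 9682 = - \frac{117979}{12}$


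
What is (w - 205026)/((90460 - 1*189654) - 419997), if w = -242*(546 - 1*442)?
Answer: 230194/519191 ≈ 0.44337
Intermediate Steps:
w = -25168 (w = -242*(546 - 442) = -242*104 = -25168)
(w - 205026)/((90460 - 1*189654) - 419997) = (-25168 - 205026)/((90460 - 1*189654) - 419997) = -230194/((90460 - 189654) - 419997) = -230194/(-99194 - 419997) = -230194/(-519191) = -230194*(-1/519191) = 230194/519191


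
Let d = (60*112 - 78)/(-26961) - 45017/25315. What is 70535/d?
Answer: -16047129009175/460615189 ≈ -34839.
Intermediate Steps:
d = -460615189/227505905 (d = (6720 - 78)*(-1/26961) - 45017*1/25315 = 6642*(-1/26961) - 45017/25315 = -2214/8987 - 45017/25315 = -460615189/227505905 ≈ -2.0246)
70535/d = 70535/(-460615189/227505905) = 70535*(-227505905/460615189) = -16047129009175/460615189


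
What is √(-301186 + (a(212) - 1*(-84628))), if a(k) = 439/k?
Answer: I*√2433222421/106 ≈ 465.36*I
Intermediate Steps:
√(-301186 + (a(212) - 1*(-84628))) = √(-301186 + (439/212 - 1*(-84628))) = √(-301186 + (439*(1/212) + 84628)) = √(-301186 + (439/212 + 84628)) = √(-301186 + 17941575/212) = √(-45909857/212) = I*√2433222421/106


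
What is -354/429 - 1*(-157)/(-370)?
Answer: -66111/52910 ≈ -1.2495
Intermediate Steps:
-354/429 - 1*(-157)/(-370) = -354*1/429 + 157*(-1/370) = -118/143 - 157/370 = -66111/52910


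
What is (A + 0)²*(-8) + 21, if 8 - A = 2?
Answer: -267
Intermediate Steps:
A = 6 (A = 8 - 1*2 = 8 - 2 = 6)
(A + 0)²*(-8) + 21 = (6 + 0)²*(-8) + 21 = 6²*(-8) + 21 = 36*(-8) + 21 = -288 + 21 = -267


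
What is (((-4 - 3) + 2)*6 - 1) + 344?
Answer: 313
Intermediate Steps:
(((-4 - 3) + 2)*6 - 1) + 344 = ((-7 + 2)*6 - 1) + 344 = (-5*6 - 1) + 344 = (-30 - 1) + 344 = -31 + 344 = 313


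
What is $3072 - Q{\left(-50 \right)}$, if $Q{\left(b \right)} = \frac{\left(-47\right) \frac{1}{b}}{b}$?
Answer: $\frac{7680047}{2500} \approx 3072.0$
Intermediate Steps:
$Q{\left(b \right)} = - \frac{47}{b^{2}}$
$3072 - Q{\left(-50 \right)} = 3072 - - \frac{47}{2500} = 3072 + \frac{47}{2500} = \frac{7680047}{2500}$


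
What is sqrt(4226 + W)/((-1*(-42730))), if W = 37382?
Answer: sqrt(10402)/21365 ≈ 0.0047737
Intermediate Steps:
sqrt(4226 + W)/((-1*(-42730))) = sqrt(4226 + 37382)/((-1*(-42730))) = sqrt(41608)/42730 = (2*sqrt(10402))*(1/42730) = sqrt(10402)/21365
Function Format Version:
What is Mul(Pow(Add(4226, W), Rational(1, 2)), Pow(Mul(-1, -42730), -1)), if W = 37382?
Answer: Mul(Rational(1, 21365), Pow(10402, Rational(1, 2))) ≈ 0.0047737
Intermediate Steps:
Mul(Pow(Add(4226, W), Rational(1, 2)), Pow(Mul(-1, -42730), -1)) = Mul(Pow(Add(4226, 37382), Rational(1, 2)), Pow(Mul(-1, -42730), -1)) = Mul(Pow(41608, Rational(1, 2)), Pow(42730, -1)) = Mul(Mul(2, Pow(10402, Rational(1, 2))), Rational(1, 42730)) = Mul(Rational(1, 21365), Pow(10402, Rational(1, 2)))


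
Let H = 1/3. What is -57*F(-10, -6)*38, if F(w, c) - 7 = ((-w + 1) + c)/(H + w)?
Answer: -407208/29 ≈ -14042.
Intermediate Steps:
H = 1/3 ≈ 0.33333
F(w, c) = 7 + (1 + c - w)/(1/3 + w) (F(w, c) = 7 + ((-w + 1) + c)/(1/3 + w) = 7 + ((1 - w) + c)/(1/3 + w) = 7 + (1 + c - w)/(1/3 + w))
-57*F(-10, -6)*38 = -57*(10 + 3*(-6) + 18*(-10))/(1 + 3*(-10))*38 = -57*(10 - 18 - 180)/(1 - 30)*38 = -57*(-188)/(-29)*38 = -(-57)*(-188)/29*38 = -57*188/29*38 = -10716/29*38 = -407208/29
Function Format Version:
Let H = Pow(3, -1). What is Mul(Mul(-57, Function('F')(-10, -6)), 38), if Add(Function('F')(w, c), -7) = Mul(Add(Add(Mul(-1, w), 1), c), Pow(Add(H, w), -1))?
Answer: Rational(-407208, 29) ≈ -14042.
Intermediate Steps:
H = Rational(1, 3) ≈ 0.33333
Function('F')(w, c) = Add(7, Mul(Pow(Add(Rational(1, 3), w), -1), Add(1, c, Mul(-1, w)))) (Function('F')(w, c) = Add(7, Mul(Add(Add(Mul(-1, w), 1), c), Pow(Add(Rational(1, 3), w), -1))) = Add(7, Mul(Add(Add(1, Mul(-1, w)), c), Pow(Add(Rational(1, 3), w), -1))) = Add(7, Mul(Add(1, c, Mul(-1, w)), Pow(Add(Rational(1, 3), w), -1))) = Add(7, Mul(Pow(Add(Rational(1, 3), w), -1), Add(1, c, Mul(-1, w)))))
Mul(Mul(-57, Function('F')(-10, -6)), 38) = Mul(Mul(-57, Mul(Pow(Add(1, Mul(3, -10)), -1), Add(10, Mul(3, -6), Mul(18, -10)))), 38) = Mul(Mul(-57, Mul(Pow(Add(1, -30), -1), Add(10, -18, -180))), 38) = Mul(Mul(-57, Mul(Pow(-29, -1), -188)), 38) = Mul(Mul(-57, Mul(Rational(-1, 29), -188)), 38) = Mul(Mul(-57, Rational(188, 29)), 38) = Mul(Rational(-10716, 29), 38) = Rational(-407208, 29)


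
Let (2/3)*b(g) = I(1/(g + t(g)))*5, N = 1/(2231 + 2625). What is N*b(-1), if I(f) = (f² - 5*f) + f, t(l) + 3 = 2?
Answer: 135/38848 ≈ 0.0034751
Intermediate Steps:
t(l) = -1 (t(l) = -3 + 2 = -1)
N = 1/4856 ≈ 0.00020593
I(f) = f² - 4*f
b(g) = 15*(-4 + 1/(-1 + g))/(2*(-1 + g)) (b(g) = 3*(((-4 + 1/(g - 1))/(g - 1))*5)/2 = 3*(((-4 + 1/(-1 + g))/(-1 + g))*5)/2 = 3*(5*(-4 + 1/(-1 + g))/(-1 + g))/2 = 15*(-4 + 1/(-1 + g))/(2*(-1 + g)))
N*b(-1) = (15*(5 - 4*(-1))/(2*(-1 - 1)²))/4856 = ((15/2)*(5 + 4)/(-2)²)/4856 = ((15/2)*(¼)*9)/4856 = (1/4856)*(135/8) = 135/38848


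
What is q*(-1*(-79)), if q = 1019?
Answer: 80501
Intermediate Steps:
q*(-1*(-79)) = 1019*(-1*(-79)) = 1019*79 = 80501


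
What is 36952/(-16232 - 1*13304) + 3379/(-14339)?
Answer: -6054393/4072276 ≈ -1.4867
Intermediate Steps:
36952/(-16232 - 1*13304) + 3379/(-14339) = 36952/(-16232 - 13304) + 3379*(-1/14339) = 36952/(-29536) - 3379/14339 = 36952*(-1/29536) - 3379/14339 = -4619/3692 - 3379/14339 = -6054393/4072276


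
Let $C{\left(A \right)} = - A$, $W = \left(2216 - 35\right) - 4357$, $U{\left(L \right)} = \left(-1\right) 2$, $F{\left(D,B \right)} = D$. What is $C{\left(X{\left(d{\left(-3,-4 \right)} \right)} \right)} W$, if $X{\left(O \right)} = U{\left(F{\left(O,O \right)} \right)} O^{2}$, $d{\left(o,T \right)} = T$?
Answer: $-69632$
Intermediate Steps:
$U{\left(L \right)} = -2$
$W = -2176$ ($W = 2181 - 4357 = -2176$)
$X{\left(O \right)} = - 2 O^{2}$
$C{\left(X{\left(d{\left(-3,-4 \right)} \right)} \right)} W = - \left(-2\right) \left(-4\right)^{2} \left(-2176\right) = - \left(-2\right) 16 \left(-2176\right) = \left(-1\right) \left(-32\right) \left(-2176\right) = 32 \left(-2176\right) = -69632$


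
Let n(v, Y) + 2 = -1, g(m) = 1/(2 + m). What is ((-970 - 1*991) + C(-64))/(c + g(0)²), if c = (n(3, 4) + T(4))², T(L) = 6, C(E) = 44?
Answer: -7668/37 ≈ -207.24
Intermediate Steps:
n(v, Y) = -3 (n(v, Y) = -2 - 1 = -3)
c = 9 (c = (-3 + 6)² = 3² = 9)
((-970 - 1*991) + C(-64))/(c + g(0)²) = ((-970 - 1*991) + 44)/(9 + (1/(2 + 0))²) = ((-970 - 991) + 44)/(9 + (1/2)²) = (-1961 + 44)/(9 + (½)²) = -1917/(9 + ¼) = -1917/37/4 = -1917*4/37 = -7668/37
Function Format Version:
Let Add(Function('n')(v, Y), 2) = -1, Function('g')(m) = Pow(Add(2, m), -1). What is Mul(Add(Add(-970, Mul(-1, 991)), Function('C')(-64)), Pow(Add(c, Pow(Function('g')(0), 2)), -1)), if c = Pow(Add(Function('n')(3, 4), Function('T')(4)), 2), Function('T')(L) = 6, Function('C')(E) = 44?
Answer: Rational(-7668, 37) ≈ -207.24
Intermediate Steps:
Function('n')(v, Y) = -3 (Function('n')(v, Y) = Add(-2, -1) = -3)
c = 9 (c = Pow(Add(-3, 6), 2) = Pow(3, 2) = 9)
Mul(Add(Add(-970, Mul(-1, 991)), Function('C')(-64)), Pow(Add(c, Pow(Function('g')(0), 2)), -1)) = Mul(Add(Add(-970, Mul(-1, 991)), 44), Pow(Add(9, Pow(Pow(Add(2, 0), -1), 2)), -1)) = Mul(Add(Add(-970, -991), 44), Pow(Add(9, Pow(Pow(2, -1), 2)), -1)) = Mul(Add(-1961, 44), Pow(Add(9, Pow(Rational(1, 2), 2)), -1)) = Mul(-1917, Pow(Add(9, Rational(1, 4)), -1)) = Mul(-1917, Pow(Rational(37, 4), -1)) = Mul(-1917, Rational(4, 37)) = Rational(-7668, 37)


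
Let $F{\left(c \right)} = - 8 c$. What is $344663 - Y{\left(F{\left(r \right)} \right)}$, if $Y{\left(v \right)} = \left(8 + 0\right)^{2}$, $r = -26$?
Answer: $344599$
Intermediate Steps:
$Y{\left(v \right)} = 64$ ($Y{\left(v \right)} = 8^{2} = 64$)
$344663 - Y{\left(F{\left(r \right)} \right)} = 344663 - 64 = 344599$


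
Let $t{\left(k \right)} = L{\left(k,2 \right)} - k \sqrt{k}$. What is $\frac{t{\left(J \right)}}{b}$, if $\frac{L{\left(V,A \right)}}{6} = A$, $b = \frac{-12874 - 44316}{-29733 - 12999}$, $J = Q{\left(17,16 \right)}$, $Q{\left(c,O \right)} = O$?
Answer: $- \frac{1111032}{28595} \approx -38.854$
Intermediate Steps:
$J = 16$
$b = \frac{28595}{21366}$ ($b = - \frac{57190}{-42732} = \left(-57190\right) \left(- \frac{1}{42732}\right) = \frac{28595}{21366} \approx 1.3383$)
$L{\left(V,A \right)} = 6 A$
$t{\left(k \right)} = 12 - k^{\frac{3}{2}}$ ($t{\left(k \right)} = 6 \cdot 2 - k \sqrt{k} = 12 - k^{\frac{3}{2}}$)
$\frac{t{\left(J \right)}}{b} = \frac{12 - 16^{\frac{3}{2}}}{\frac{28595}{21366}} = \left(12 - 64\right) \frac{21366}{28595} = \left(-52\right) \frac{21366}{28595} = - \frac{1111032}{28595}$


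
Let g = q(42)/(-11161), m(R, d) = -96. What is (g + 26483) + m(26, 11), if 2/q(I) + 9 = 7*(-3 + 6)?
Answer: 1767031841/66966 ≈ 26387.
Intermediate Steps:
q(I) = ⅙ (q(I) = 2/(-9 + 7*(-3 + 6)) = 2/(-9 + 7*3) = 2/(-9 + 21) = 2/12 = 2*(1/12) = ⅙)
g = -1/66966 (g = (⅙)/(-11161) = (⅙)*(-1/11161) = -1/66966 ≈ -1.4933e-5)
(g + 26483) + m(26, 11) = (-1/66966 + 26483) - 96 = 1773460577/66966 - 96 = 1767031841/66966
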